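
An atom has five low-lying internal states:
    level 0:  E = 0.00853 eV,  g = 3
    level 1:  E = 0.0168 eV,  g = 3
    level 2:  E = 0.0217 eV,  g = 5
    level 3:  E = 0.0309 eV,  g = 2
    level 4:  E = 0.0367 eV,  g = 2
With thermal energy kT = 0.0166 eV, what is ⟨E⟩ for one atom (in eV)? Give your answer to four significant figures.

Eᵢ/kT = 0.513855, 1.01205, 1.30723, 1.86145, 2.21084.
Z = Σ gᵢe^(−Eᵢ/kT) = 3·e^(−0.513855) + 3·e^(−1.01205) + 5·e^(−1.30723) + 2·e^(−1.86145) + 2·e^(−2.21084) = 1.79456 + 1.09042 + 1.35284 + 0.310894 + 0.219217 = 4.76793.
⟨E⟩ = Σ Eᵢ gᵢe^(−Eᵢ/kT) / Z = (0.00853·1.79456 + 0.0168·1.09042 + 0.0217·1.35284 + 0.0309·0.310894 + 0.0367·0.219217) / 4.76793 = 0.01691 eV.

0.01691 eV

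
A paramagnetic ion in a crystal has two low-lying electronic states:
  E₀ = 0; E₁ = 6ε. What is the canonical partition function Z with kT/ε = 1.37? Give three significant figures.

Eᵢ/kT = 0, 4.3796.
Z = Σ e^(−Eᵢ/kT) = e^(−0) + e^(−4.3796) = 1.0000 + 0.012530 = 1.0125.

Z = 1.01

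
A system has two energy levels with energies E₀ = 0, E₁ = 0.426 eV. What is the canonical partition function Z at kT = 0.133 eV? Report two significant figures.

Z = 1.0

Eᵢ/kT = 0, 3.203.
Z = Σ e^(−Eᵢ/kT) = e^(−0) + e^(−3.203) = 1.000 + 0.04064 = 1.041.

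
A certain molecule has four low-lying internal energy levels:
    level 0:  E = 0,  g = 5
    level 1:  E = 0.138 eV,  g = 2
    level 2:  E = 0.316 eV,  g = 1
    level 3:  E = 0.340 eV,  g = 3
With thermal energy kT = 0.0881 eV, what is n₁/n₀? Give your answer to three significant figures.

0.0835

n₁/n₀ = (g₁/g₀) exp[−(E₁−E₀)/kT] = (2/5) × exp(−(0.138 eV)/(0.0881 eV)) = (2/5) × exp(-1.5664) = 0.0835.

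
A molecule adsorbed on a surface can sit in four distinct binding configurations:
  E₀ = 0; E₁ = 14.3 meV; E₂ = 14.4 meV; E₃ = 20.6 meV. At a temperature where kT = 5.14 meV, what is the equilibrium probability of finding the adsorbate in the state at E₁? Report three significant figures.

0.0543

Eᵢ/kT = 0, 2.7821, 2.8016, 4.0078.
Z = Σ e^(−Eᵢ/kT) = e^(−0) + e^(−2.7821) + e^(−2.8016) + e^(−4.0078) = 1.0000 + 0.061908 + 0.060713 + 0.018173 = 1.1408.
P₁ = e^(−E₁/kT) / Z = 0.061908/1.1408 = 0.0543.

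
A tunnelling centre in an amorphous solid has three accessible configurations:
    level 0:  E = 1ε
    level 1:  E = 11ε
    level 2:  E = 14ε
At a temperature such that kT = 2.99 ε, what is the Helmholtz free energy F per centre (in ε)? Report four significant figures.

Eᵢ/kT = 0.334448, 3.67893, 4.68227.
Z = Σ e^(−Eᵢ/kT) = e^(−0.334448) + e^(−3.67893) + e^(−4.68227) = 0.715733 + 0.0252500 + 0.00925797 = 0.750241.
F = −kT ln Z = −2.99 × ln(0.750241) = −2.99 × -0.287361 = 0.8592 ε.

0.8592 ε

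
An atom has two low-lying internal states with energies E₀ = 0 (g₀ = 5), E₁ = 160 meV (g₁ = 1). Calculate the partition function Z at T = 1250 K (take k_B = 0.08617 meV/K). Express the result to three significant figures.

k_BT = 0.08617 × 1250 K = 107.71 meV.
Eᵢ/kT = 0, 1.4855.
Z = Σ gᵢe^(−Eᵢ/kT) = 5·e^(−0) + 1·e^(−1.4855) = 5.0000 + 0.22639 = 5.2264.

Z = 5.23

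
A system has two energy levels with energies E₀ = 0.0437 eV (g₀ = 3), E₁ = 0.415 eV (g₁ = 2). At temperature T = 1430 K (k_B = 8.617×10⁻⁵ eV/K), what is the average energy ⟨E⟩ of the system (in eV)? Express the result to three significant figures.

0.0555 eV

k_BT = 8.617×10⁻⁵ × 1430 K = 0.12322 eV.
Eᵢ/kT = 0.35465, 3.3680.
Z = Σ gᵢe^(−Eᵢ/kT) = 3·e^(−0.35465) + 2·e^(−3.3680) = 2.1043 + 0.068917 = 2.1732.
⟨E⟩ = Σ Eᵢ gᵢe^(−Eᵢ/kT) / Z = (0.0437·2.1043 + 0.415·0.068917) / 2.1732 = 0.0555 eV.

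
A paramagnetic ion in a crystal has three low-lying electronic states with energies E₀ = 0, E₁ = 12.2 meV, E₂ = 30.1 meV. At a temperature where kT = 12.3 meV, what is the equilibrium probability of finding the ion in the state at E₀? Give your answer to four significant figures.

0.6861

Eᵢ/kT = 0, 0.991870, 2.44715.
Z = Σ e^(−Eᵢ/kT) = e^(−0) + e^(−0.991870) + e^(−2.44715) = 1.00000 + 0.370882 + 0.0865399 = 1.45742.
P₀ = e^(−E₀/kT) / Z = 1.00000/1.45742 = 0.6861.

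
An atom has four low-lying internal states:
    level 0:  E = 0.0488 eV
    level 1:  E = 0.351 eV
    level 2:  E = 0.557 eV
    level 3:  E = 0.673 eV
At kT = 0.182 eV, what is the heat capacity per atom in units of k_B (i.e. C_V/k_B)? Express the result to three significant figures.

Eᵢ/kT = 0.26813, 1.9286, 3.0604, 3.6978.
Z = Σ e^(−Eᵢ/kT) = e^(−0.26813) + e^(−1.9286) + e^(−3.0604) + e^(−3.6978) = 0.76481 + 0.14535 + 0.046869 + 0.024778 = 0.98181.
⟨E⟩ = 0.13355 eV, ⟨E²⟩ = 0.046335 eV².
C_V/k_B = (⟨E²⟩ − ⟨E⟩²)/(kT)² = (0.046335 − 0.017836)/0.033124 = 0.860.

0.860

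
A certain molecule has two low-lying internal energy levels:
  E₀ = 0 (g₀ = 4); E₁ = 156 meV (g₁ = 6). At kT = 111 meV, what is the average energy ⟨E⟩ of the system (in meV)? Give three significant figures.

42.0 meV

Eᵢ/kT = 0, 1.4054.
Z = Σ gᵢe^(−Eᵢ/kT) = 4·e^(−0) + 6·e^(−1.4054) = 4.0000 + 1.4716 = 5.4716.
⟨E⟩ = Σ Eᵢ gᵢe^(−Eᵢ/kT) / Z = (0·4.0000 + 156·1.4716) / 5.4716 = 42.0 meV.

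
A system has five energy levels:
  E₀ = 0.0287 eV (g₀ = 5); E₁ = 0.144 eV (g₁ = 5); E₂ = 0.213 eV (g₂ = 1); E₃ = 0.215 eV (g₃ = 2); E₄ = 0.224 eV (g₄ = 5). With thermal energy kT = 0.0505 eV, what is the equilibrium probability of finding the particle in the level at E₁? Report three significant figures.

0.0896

Eᵢ/kT = 0.56832, 2.8515, 4.2178, 4.2574, 4.4356.
Z = Σ gᵢe^(−Eᵢ/kT) = 5·e^(−0.56832) + 5·e^(−2.8515) + 1·e^(−4.2178) + 2·e^(−4.2574) + 5·e^(−4.4356) = 2.8324 + 0.28879 + 0.014731 + 0.028318 + 0.059240 = 3.2235.
P₁ = g₁ e^(−E₁/kT) / Z = 0.28879/3.2235 = 0.0896.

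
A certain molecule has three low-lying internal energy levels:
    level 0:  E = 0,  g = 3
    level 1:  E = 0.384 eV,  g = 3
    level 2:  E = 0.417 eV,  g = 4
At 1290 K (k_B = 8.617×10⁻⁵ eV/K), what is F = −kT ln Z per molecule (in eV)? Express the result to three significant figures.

-0.129 eV

k_BT = 8.617×10⁻⁵ × 1290 K = 0.11116 eV.
Eᵢ/kT = 0, 3.4545, 3.7513.
Z = Σ gᵢe^(−Eᵢ/kT) = 3·e^(−0) + 3·e^(−3.4545) + 4·e^(−3.7513) = 3.0000 + 0.094809 + 0.093949 = 3.1888.
F = −kT ln Z = −0.11116 × ln(3.1888) = −0.11116 × 1.1596 = -0.129 eV.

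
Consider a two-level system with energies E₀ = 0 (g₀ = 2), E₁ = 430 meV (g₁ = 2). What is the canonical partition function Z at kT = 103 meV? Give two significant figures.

Eᵢ/kT = 0, 4.175.
Z = Σ gᵢe^(−Eᵢ/kT) = 2·e^(−0) + 2·e^(−4.175) = 2.000 + 0.03075 = 2.031.

Z = 2.0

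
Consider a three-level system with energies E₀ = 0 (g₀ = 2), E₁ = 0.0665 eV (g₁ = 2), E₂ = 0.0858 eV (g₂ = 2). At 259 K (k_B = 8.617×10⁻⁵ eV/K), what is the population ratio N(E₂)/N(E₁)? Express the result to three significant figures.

0.421

k_BT = 8.617×10⁻⁵ × 259 K = 0.022318 eV.
n₂/n₁ = (g₂/g₁) exp[−(E₂−E₁)/kT] = (2/2) × exp(−(0.0193 eV)/(0.022318 eV)) = (2/2) × exp(-0.86477) = 0.421.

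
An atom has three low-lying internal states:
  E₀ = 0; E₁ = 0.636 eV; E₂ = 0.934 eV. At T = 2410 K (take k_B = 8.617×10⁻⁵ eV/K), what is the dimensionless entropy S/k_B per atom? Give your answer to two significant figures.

k_BT = 8.617×10⁻⁵ × 2410 K = 0.2077 eV.
Eᵢ/kT = 0, 3.062, 4.497.
Z = Σ e^(−Eᵢ/kT) = e^(−0) + e^(−3.062) + e^(−4.497) = 1.000 + 0.04679 + 0.01114 = 1.058.
⟨E⟩ = Σ EᵢPᵢ = 0.03796 eV.
S/k_B = ln Z + ⟨E⟩/kT = ln(1.058) + 0.03796/0.2077 = 0.05638 + 0.1828 = 0.24.

0.24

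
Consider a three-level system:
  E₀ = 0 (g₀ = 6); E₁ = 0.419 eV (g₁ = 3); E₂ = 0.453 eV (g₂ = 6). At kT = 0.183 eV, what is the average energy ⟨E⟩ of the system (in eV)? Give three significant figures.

0.0523 eV

Eᵢ/kT = 0, 2.2896, 2.4754.
Z = Σ gᵢe^(−Eᵢ/kT) = 6·e^(−0) + 3·e^(−2.2896) + 6·e^(−2.4754) = 6.0000 + 0.30392 + 0.50478 = 6.8087.
⟨E⟩ = Σ Eᵢ gᵢe^(−Eᵢ/kT) / Z = (0·6.0000 + 0.419·0.30392 + 0.453·0.50478) / 6.8087 = 0.0523 eV.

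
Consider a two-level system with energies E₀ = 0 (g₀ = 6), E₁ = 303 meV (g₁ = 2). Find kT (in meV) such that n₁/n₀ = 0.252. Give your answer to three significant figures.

1080 meV

n₁/n₀ = (g₁/g₀) exp[−(E₁−E₀)/kT] = 0.252.
⇒ (E₁−E₀)/kT = ln((2/6)/0.252) = ln(1.3228) = 0.27975.
kT = 303 meV / 0.27975 = 1080 meV.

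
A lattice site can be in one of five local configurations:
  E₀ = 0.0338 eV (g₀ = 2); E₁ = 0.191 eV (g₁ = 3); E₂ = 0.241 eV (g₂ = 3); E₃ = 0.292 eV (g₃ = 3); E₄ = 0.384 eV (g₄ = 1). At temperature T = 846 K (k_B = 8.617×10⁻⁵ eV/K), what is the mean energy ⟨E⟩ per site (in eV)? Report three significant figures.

k_BT = 8.617×10⁻⁵ × 846 K = 0.072900 eV.
Eᵢ/kT = 0.46365, 2.6200, 3.3059, 4.0055, 5.2675.
Z = Σ gᵢe^(−Eᵢ/kT) = 2·e^(−0.46365) + 3·e^(−2.6200) + 3·e^(−3.3059) + 3·e^(−4.0055) + 1·e^(−5.2675) = 1.2580 + 0.21841 + 0.11000 + 0.054646 + 0.0051565 = 1.6462.
⟨E⟩ = Σ Eᵢ gᵢe^(−Eᵢ/kT) / Z = (0.0338·1.2580 + 0.191·0.21841 + 0.241·0.11000 + 0.292·0.054646 + 0.384·0.0051565) / 1.6462 = 0.0782 eV.

0.0782 eV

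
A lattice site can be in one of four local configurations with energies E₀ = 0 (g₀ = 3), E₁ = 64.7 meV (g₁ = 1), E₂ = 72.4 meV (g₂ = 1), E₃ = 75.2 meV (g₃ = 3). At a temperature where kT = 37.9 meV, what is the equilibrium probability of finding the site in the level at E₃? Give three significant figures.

Eᵢ/kT = 0, 1.7071, 1.9103, 1.9842.
Z = Σ gᵢe^(−Eᵢ/kT) = 3·e^(−0) + 1·e^(−1.7071) + 1·e^(−1.9103) + 3·e^(−1.9842) = 3.0000 + 0.18139 + 0.14804 + 0.41247 = 3.7419.
P₃ = g₃ e^(−E₃/kT) / Z = 0.41247/3.7419 = 0.110.

0.110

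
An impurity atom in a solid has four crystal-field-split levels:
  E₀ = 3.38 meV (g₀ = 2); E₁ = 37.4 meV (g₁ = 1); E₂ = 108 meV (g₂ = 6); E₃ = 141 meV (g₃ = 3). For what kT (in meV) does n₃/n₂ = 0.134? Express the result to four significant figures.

25.06 meV

n₃/n₂ = (g₃/g₂) exp[−(E₃−E₂)/kT] = 0.134.
⇒ (E₃−E₂)/kT = ln((3/6)/0.134) = ln(3.73134) = 1.31677.
kT = 33 meV / 1.31677 = 25.06 meV.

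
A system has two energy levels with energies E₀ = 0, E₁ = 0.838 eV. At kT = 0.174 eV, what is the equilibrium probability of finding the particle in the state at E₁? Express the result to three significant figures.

Eᵢ/kT = 0, 4.8161.
Z = Σ e^(−Eᵢ/kT) = e^(−0) + e^(−4.8161) = 1.0000 + 0.0080983 = 1.0081.
P₁ = e^(−E₁/kT) / Z = 0.0080983/1.0081 = 0.00803.

0.00803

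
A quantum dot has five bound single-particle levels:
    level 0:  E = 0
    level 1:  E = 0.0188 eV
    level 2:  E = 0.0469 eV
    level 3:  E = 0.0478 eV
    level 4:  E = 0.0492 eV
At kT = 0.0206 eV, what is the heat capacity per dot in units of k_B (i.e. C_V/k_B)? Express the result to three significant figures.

Eᵢ/kT = 0, 0.91262, 2.2767, 2.3204, 2.3883.
Z = Σ e^(−Eᵢ/kT) = e^(−0) + e^(−0.91262) + e^(−2.2767) + e^(−2.3204) + e^(−2.3883) = 1.0000 + 0.40147 + 0.10262 + 0.098234 + 0.091786 = 1.6941.
⟨E⟩ = 0.012734 eV, ⟨E²⟩ = 0.00048064 eV².
C_V/k_B = (⟨E²⟩ − ⟨E⟩²)/(kT)² = (0.00048064 − 0.00016215)/0.00042436 = 0.751.

0.751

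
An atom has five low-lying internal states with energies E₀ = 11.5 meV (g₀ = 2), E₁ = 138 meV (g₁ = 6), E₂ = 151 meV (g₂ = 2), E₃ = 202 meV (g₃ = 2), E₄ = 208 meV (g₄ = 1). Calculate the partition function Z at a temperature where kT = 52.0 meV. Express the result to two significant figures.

Eᵢ/kT = 0.2212, 2.654, 2.904, 3.885, 4.000.
Z = Σ gᵢe^(−Eᵢ/kT) = 2·e^(−0.2212) + 6·e^(−2.654) + 2·e^(−2.904) + 2·e^(−3.885) + 1·e^(−4.000) = 1.603 + 0.4222 + 0.1096 + 0.04110 + 0.01832 = 2.194.

Z = 2.2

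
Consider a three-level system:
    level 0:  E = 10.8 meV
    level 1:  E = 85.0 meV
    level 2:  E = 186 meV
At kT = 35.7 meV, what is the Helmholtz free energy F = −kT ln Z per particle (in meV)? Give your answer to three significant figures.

6.36 meV

Eᵢ/kT = 0.30252, 2.3810, 5.2101.
Z = Σ e^(−Eᵢ/kT) = e^(−0.30252) + e^(−2.3810) + e^(−5.2101) = 0.73895 + 0.092458 + 0.0054611 = 0.83687.
F = −kT ln Z = −35.7 × ln(0.83687) = −35.7 × -0.17809 = 6.36 meV.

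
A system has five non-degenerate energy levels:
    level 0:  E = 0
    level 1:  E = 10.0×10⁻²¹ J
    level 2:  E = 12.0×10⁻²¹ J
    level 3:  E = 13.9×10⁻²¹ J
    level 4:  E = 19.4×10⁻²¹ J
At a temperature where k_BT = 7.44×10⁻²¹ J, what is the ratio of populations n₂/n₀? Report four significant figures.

n₂/n₀ = exp[−(E₂−E₀)/kT] = exp(−(12.0 ×10⁻²¹ J)/(7.44 ×10⁻²¹ J)) = exp(-1.61290) = 0.1993.

0.1993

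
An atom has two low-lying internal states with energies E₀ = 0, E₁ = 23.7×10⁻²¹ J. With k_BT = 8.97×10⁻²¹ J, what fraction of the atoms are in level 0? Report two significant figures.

0.93

Eᵢ/kT = 0, 2.642.
Z = Σ e^(−Eᵢ/kT) = e^(−0) + e^(−2.642) = 1.000 + 0.07122 = 1.071.
P₀ = e^(−E₀/kT) / Z = 1.000/1.071 = 0.93.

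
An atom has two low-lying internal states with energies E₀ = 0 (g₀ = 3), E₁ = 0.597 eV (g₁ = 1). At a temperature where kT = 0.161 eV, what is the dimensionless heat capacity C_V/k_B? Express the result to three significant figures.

Eᵢ/kT = 0, 3.7081.
Z = Σ gᵢe^(−Eᵢ/kT) = 3·e^(−0) + 1·e^(−3.7081) = 3.0000 + 0.024524 = 3.0245.
⟨E⟩ = 0.0048407 eV, ⟨E²⟩ = 0.0028899 eV².
C_V/k_B = (⟨E²⟩ − ⟨E⟩²)/(kT)² = (0.0028899 − 0.000023432)/0.025921 = 0.111.

0.111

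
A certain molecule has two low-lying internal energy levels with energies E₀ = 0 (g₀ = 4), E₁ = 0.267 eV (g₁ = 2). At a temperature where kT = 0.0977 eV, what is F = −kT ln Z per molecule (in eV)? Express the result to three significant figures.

-0.139 eV

Eᵢ/kT = 0, 2.7329.
Z = Σ gᵢe^(−Eᵢ/kT) = 4·e^(−0) + 2·e^(−2.7329) = 4.0000 + 0.13006 = 4.1301.
F = −kT ln Z = −0.0977 × ln(4.1301) = −0.0977 × 1.4183 = -0.139 eV.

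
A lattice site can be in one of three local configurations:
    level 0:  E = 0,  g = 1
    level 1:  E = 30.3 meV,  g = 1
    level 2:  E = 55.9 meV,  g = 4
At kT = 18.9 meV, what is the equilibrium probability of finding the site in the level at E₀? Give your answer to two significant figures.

Eᵢ/kT = 0, 1.603, 2.958.
Z = Σ gᵢe^(−Eᵢ/kT) = 1·e^(−0) + 1·e^(−1.603) + 4·e^(−2.958) = 1.000 + 0.2013 + 0.2077 = 1.409.
P₀ = g₀ e^(−E₀/kT) / Z = 1.000/1.409 = 0.71.

0.71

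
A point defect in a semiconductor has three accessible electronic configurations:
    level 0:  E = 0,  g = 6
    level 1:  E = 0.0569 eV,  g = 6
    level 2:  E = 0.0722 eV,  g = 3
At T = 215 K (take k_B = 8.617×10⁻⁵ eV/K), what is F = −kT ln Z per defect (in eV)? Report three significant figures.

k_BT = 8.617×10⁻⁵ × 215 K = 0.018527 eV.
Eᵢ/kT = 0, 3.0712, 3.8970.
Z = Σ gᵢe^(−Eᵢ/kT) = 6·e^(−0) + 6·e^(−3.0712) + 3·e^(−3.8970) = 6.0000 + 0.27819 + 0.060908 = 6.3391.
F = −kT ln Z = −0.018527 × ln(6.3391) = −0.018527 × 1.8467 = -0.0342 eV.

-0.0342 eV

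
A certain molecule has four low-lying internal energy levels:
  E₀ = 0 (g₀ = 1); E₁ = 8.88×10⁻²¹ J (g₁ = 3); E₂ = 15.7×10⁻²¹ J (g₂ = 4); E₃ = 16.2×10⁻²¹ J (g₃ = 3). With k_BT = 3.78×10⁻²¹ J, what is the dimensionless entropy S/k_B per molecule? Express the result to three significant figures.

Eᵢ/kT = 0, 2.3492, 4.1534, 4.2857.
Z = Σ gᵢe^(−Eᵢ/kT) = 1·e^(−0) + 3·e^(−2.3492) + 4·e^(−4.1534) + 3·e^(−4.2857) = 1.0000 + 0.28634 + 0.062844 + 0.041292 = 1.3905.
⟨E⟩ = Σ EᵢPᵢ = 3.0193 ×10⁻²¹ J.
S/k_B = ln Z + ⟨E⟩/kT = ln(1.3905) + 3.0193/3.78 = 0.32966 + 0.79876 = 1.13.

1.13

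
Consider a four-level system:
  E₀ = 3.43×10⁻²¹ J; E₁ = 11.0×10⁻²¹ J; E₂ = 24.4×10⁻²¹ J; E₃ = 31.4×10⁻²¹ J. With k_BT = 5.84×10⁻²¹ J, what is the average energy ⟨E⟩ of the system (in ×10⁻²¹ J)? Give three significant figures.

5.63 ×10⁻²¹ J

Eᵢ/kT = 0.58733, 1.8836, 4.1781, 5.3767.
Z = Σ e^(−Eᵢ/kT) = e^(−0.58733) + e^(−1.8836) + e^(−4.1781) + e^(−5.3767) = 0.55581 + 0.15204 + 0.015328 + 0.0046231 = 0.72780.
⟨E⟩ = Σ Eᵢ e^(−Eᵢ/kT) / Z = (3.43·0.55581 + 11.0·0.15204 + 24.4·0.015328 + 31.4·0.0046231) / 0.72780 = 5.63 ×10⁻²¹ J.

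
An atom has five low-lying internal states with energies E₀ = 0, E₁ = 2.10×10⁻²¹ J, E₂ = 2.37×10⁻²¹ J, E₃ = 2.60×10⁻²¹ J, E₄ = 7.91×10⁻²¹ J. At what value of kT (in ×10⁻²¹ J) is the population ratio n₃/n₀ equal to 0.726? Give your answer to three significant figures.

n₃/n₀ = exp[−(E₃−E₀)/kT] = 0.726.
⇒ (E₃−E₀)/kT = ln(1/0.726) = ln(1.3774) = 0.32020.
kT = 2.60 ×10⁻²¹ J / 0.32020 = 8.12 ×10⁻²¹ J.

8.12 ×10⁻²¹ J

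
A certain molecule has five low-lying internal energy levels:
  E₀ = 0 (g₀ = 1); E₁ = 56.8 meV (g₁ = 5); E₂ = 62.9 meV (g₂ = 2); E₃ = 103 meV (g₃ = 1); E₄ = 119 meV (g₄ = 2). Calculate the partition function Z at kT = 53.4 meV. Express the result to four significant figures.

Eᵢ/kT = 0, 1.06367, 1.17790, 1.92884, 2.22846.
Z = Σ gᵢe^(−Eᵢ/kT) = 1·e^(−0) + 5·e^(−1.06367) + 2·e^(−1.17790) + 1·e^(−1.92884) + 2·e^(−2.22846) = 1.00000 + 1.72593 + 0.615849 + 0.145317 + 0.215388 = 3.70248.

Z = 3.702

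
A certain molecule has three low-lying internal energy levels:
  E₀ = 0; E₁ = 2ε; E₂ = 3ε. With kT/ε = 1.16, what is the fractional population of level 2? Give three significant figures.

Eᵢ/kT = 0, 1.7241, 2.5862.
Z = Σ e^(−Eᵢ/kT) = e^(−0) + e^(−1.7241) + e^(−2.5862) = 1.0000 + 0.17833 + 0.075306 = 1.2536.
P₂ = e^(−E₂/kT) / Z = 0.075306/1.2536 = 0.0601.

0.0601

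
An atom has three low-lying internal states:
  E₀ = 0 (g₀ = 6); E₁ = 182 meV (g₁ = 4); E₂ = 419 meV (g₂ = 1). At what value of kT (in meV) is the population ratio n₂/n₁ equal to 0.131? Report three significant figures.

367 meV

n₂/n₁ = (g₂/g₁) exp[−(E₂−E₁)/kT] = 0.131.
⇒ (E₂−E₁)/kT = ln((1/4)/0.131) = ln(1.9084) = 0.64627.
kT = 237 meV / 0.64627 = 367 meV.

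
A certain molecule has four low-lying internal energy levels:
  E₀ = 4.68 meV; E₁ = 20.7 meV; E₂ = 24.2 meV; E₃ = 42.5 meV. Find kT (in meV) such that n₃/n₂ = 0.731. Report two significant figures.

n₃/n₂ = exp[−(E₃−E₂)/kT] = 0.731.
⇒ (E₃−E₂)/kT = ln(1/0.731) = ln(1.368) = 0.3133.
kT = 18.3 meV / 0.3133 = 58 meV.

58 meV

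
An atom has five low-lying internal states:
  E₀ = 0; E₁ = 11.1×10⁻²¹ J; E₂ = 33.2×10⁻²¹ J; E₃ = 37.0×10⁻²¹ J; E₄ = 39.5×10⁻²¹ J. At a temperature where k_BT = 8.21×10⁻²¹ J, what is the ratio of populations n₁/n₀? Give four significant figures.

n₁/n₀ = exp[−(E₁−E₀)/kT] = exp(−(11.1 ×10⁻²¹ J)/(8.21 ×10⁻²¹ J)) = exp(-1.35201) = 0.2587.

0.2587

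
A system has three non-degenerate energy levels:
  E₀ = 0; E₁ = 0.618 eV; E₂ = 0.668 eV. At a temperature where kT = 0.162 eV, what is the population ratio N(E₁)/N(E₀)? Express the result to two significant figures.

n₁/n₀ = exp[−(E₁−E₀)/kT] = exp(−(0.618 eV)/(0.162 eV)) = exp(-3.815) = 0.022.

0.022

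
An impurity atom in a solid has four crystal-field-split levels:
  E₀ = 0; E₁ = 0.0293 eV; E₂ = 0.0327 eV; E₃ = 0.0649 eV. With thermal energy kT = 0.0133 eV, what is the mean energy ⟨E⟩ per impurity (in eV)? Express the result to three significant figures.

0.00542 eV

Eᵢ/kT = 0, 2.2030, 2.4586, 4.8797.
Z = Σ e^(−Eᵢ/kT) = e^(−0) + e^(−2.2030) + e^(−2.4586) + e^(−4.8797) = 1.0000 + 0.11047 + 0.085555 + 0.0075993 = 1.2036.
⟨E⟩ = Σ Eᵢ e^(−Eᵢ/kT) / Z = (0·1.0000 + 0.0293·0.11047 + 0.0327·0.085555 + 0.0649·0.0075993) / 1.2036 = 0.00542 eV.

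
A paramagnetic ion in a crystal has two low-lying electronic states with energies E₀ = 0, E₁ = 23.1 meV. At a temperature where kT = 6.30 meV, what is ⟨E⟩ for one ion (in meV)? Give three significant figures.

0.576 meV

Eᵢ/kT = 0, 3.6667.
Z = Σ e^(−Eᵢ/kT) = e^(−0) + e^(−3.6667) = 1.0000 + 0.025561 = 1.0256.
⟨E⟩ = Σ Eᵢ e^(−Eᵢ/kT) / Z = (0·1.0000 + 23.1·0.025561) / 1.0256 = 0.576 meV.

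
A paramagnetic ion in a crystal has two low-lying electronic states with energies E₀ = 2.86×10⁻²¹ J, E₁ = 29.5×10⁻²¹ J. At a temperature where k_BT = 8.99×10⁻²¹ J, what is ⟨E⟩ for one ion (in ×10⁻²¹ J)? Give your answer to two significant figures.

Eᵢ/kT = 0.3181, 3.281.
Z = Σ e^(−Eᵢ/kT) = e^(−0.3181) + e^(−3.281) = 0.7275 + 0.03759 = 0.7651.
⟨E⟩ = Σ Eᵢ e^(−Eᵢ/kT) / Z = (2.86·0.7275 + 29.5·0.03759) / 0.7651 = 4.2 ×10⁻²¹ J.

4.2 ×10⁻²¹ J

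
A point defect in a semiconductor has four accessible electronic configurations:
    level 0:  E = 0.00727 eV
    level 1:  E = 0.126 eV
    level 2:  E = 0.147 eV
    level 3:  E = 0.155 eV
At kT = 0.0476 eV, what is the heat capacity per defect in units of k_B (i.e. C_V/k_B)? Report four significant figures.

Eᵢ/kT = 0.152731, 2.64706, 3.08824, 3.25630.
Z = Σ e^(−Eᵢ/kT) = e^(−0.152731) + e^(−2.64706) + e^(−3.08824) + e^(−3.25630) = 0.858361 + 0.0708592 + 0.0455821 + 0.0385307 = 1.01333.
⟨E⟩ = 0.0274751 eV, ⟨E²⟩ = 0.00304048 eV².
C_V/k_B = (⟨E²⟩ − ⟨E⟩²)/(kT)² = (0.00304048 − 0.000754881)/0.00226576 = 1.009.

1.009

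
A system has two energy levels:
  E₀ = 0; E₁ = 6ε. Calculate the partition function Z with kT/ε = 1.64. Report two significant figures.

Z = 1.0

Eᵢ/kT = 0, 3.659.
Z = Σ e^(−Eᵢ/kT) = e^(−0) + e^(−3.659) = 1.000 + 0.02576 = 1.026.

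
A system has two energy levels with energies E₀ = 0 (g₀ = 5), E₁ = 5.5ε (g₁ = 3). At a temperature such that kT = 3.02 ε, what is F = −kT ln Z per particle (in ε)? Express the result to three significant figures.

Eᵢ/kT = 0, 1.8212.
Z = Σ gᵢe^(−Eᵢ/kT) = 5·e^(−0) + 3·e^(−1.8212) = 5.0000 + 0.48549 = 5.4855.
F = −kT ln Z = −3.02 × ln(5.4855) = −3.02 × 1.7021 = -5.14 ε.

-5.14 ε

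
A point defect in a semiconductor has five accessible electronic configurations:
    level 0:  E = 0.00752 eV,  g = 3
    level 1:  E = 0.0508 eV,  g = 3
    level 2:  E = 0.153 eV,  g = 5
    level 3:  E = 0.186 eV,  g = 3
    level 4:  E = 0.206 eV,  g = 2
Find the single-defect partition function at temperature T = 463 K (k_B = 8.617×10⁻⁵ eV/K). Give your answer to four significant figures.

k_BT = 8.617×10⁻⁵ × 463 K = 0.0398967 eV.
Eᵢ/kT = 0.188487, 1.27329, 3.83490, 4.66204, 5.16333.
Z = Σ gᵢe^(−Eᵢ/kT) = 3·e^(−0.188487) + 3·e^(−1.27329) + 5·e^(−3.83490) + 3·e^(−4.66204) + 2·e^(−5.16333) = 2.48463 + 0.839728 + 0.108017 + 0.0283415 + 0.0114452 = 3.47216.

Z = 3.472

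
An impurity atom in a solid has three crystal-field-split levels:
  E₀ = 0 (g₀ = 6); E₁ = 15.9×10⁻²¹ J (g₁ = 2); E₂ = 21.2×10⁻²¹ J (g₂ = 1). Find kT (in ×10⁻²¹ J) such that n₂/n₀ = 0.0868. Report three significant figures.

n₂/n₀ = (g₂/g₀) exp[−(E₂−E₀)/kT] = 0.0868.
⇒ (E₂−E₀)/kT = ln((1/6)/0.0868) = ln(1.9201) = 0.65238.
kT = 21.2 ×10⁻²¹ J / 0.65238 = 32.5 ×10⁻²¹ J.

32.5 ×10⁻²¹ J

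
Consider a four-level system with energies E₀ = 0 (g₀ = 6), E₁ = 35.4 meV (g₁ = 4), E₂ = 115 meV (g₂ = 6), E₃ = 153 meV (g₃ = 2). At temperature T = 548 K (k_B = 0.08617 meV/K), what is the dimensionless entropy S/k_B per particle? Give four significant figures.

k_BT = 0.08617 × 548 K = 47.2212 meV.
Eᵢ/kT = 0, 0.749663, 2.43535, 3.24007.
Z = Σ gᵢe^(−Eᵢ/kT) = 6·e^(−0) + 4·e^(−0.749663) + 6·e^(−2.43535) + 2·e^(−3.24007) = 6.00000 + 1.89010 + 0.525403 + 0.0783223 = 8.49383.
⟨E⟩ = Σ EᵢPᵢ = 16.4018 meV.
S/k_B = ln Z + ⟨E⟩/kT = ln(8.49383) + 16.4018/47.2212 = 2.13934 + 0.347340 = 2.487.

2.487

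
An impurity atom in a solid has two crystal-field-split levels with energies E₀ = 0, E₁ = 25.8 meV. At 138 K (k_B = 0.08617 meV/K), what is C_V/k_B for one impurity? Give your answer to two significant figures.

k_BT = 0.08617 × 138 K = 11.89 meV.
Eᵢ/kT = 0, 2.170.
Z = Σ e^(−Eᵢ/kT) = e^(−0) + e^(−2.170) = 1.000 + 0.1142 = 1.114.
⟨E⟩ = 2.645 meV, ⟨E²⟩ = 68.24 meV².
C_V/k_B = (⟨E²⟩ − ⟨E⟩²)/(kT)² = (68.24 − 6.996)/141.4 = 0.43.

0.43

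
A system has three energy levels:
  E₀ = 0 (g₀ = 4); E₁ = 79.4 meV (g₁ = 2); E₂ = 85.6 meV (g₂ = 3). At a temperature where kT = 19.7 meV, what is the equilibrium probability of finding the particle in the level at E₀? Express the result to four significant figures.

0.9817

Eᵢ/kT = 0, 4.03046, 4.34518.
Z = Σ gᵢe^(−Eᵢ/kT) = 4·e^(−0) + 2·e^(−4.03046) + 3·e^(−4.34518) = 4.00000 + 0.0355323 + 0.0389075 = 4.07444.
P₀ = g₀ e^(−E₀/kT) / Z = 4.00000/4.07444 = 0.9817.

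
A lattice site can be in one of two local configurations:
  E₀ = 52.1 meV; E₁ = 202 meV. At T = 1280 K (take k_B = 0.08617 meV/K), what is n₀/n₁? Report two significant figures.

3.9

k_BT = 0.08617 × 1280 K = 110.3 meV.
n₀/n₁ = exp[−(E₀−E₁)/kT] = exp(−(-149.9 meV)/(110.3 meV)) = exp(1.359) = 3.9.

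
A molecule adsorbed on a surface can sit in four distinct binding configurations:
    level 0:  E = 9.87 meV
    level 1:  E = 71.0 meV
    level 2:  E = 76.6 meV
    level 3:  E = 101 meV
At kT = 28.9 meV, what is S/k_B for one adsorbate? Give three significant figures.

0.724

Eᵢ/kT = 0.34152, 2.4567, 2.6505, 3.4948.
Z = Σ e^(−Eᵢ/kT) = e^(−0.34152) + e^(−2.4567) + e^(−2.6505) + e^(−3.4948) = 0.71069 + 0.085717 + 0.070616 + 0.030355 = 0.89738.
⟨E⟩ = Σ EᵢPᵢ = 24.043 meV.
S/k_B = ln Z + ⟨E⟩/kT = ln(0.89738) + 24.043/28.9 = -0.10828 + 0.83194 = 0.724.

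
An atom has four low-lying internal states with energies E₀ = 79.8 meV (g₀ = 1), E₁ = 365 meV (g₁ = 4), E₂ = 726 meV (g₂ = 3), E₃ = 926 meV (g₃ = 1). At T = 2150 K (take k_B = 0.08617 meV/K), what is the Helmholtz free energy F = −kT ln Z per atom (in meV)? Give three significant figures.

k_BT = 0.08617 × 2150 K = 185.27 meV.
Eᵢ/kT = 0.43072, 1.9701, 3.9186, 4.9981.
Z = Σ gᵢe^(−Eᵢ/kT) = 1·e^(−0.43072) + 4·e^(−1.9701) + 3·e^(−3.9186) + 1·e^(−4.9981) = 0.65004 + 0.55777 + 0.059607 + 0.0067508 = 1.2742.
F = −kT ln Z = −185.27 × ln(1.2742) = −185.27 × 0.24232 = -44.9 meV.

-44.9 meV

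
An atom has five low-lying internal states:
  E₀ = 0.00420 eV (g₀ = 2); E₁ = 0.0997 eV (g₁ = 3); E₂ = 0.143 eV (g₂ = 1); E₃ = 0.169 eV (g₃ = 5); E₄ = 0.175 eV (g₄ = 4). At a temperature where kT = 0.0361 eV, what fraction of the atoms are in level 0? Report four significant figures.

0.8615

Eᵢ/kT = 0.116343, 2.76177, 3.96122, 4.68144, 4.84765.
Z = Σ gᵢe^(−Eᵢ/kT) = 2·e^(−0.116343) + 3·e^(−2.76177) + 1·e^(−3.96122) + 5·e^(−4.68144) + 4·e^(−4.84765) = 1.78034 + 0.189540 + 0.0190399 + 0.0463283 + 0.0313872 = 2.06664.
P₀ = g₀ e^(−E₀/kT) / Z = 1.78034/2.06664 = 0.8615.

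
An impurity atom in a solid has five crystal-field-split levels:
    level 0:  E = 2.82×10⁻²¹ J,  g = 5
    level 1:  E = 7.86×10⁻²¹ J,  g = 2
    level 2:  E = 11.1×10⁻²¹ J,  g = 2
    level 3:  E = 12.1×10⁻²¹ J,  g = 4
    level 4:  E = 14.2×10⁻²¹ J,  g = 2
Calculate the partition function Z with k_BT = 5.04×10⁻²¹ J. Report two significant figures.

Eᵢ/kT = 0.5595, 1.560, 2.202, 2.401, 2.817.
Z = Σ gᵢe^(−Eᵢ/kT) = 5·e^(−0.5595) + 2·e^(−1.560) + 2·e^(−2.202) + 4·e^(−2.401) + 2·e^(−2.817) = 2.857 + 0.4203 + 0.2212 + 0.3625 + 0.1196 = 3.981.

Z = 4.0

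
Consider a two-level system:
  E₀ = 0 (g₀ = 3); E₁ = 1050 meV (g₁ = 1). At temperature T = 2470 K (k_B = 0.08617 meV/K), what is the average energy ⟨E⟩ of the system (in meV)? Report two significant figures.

k_BT = 0.08617 × 2470 K = 212.8 meV.
Eᵢ/kT = 0, 4.934.
Z = Σ gᵢe^(−Eᵢ/kT) = 3·e^(−0) + 1·e^(−4.934) = 3.000 + 0.007198 = 3.007.
⟨E⟩ = Σ Eᵢ gᵢe^(−Eᵢ/kT) / Z = (0·3.000 + 1050·0.007198) / 3.007 = 2.5 meV.

2.5 meV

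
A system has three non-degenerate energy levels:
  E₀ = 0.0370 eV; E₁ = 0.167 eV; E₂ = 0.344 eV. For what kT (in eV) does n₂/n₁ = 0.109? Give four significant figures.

0.07986 eV

n₂/n₁ = exp[−(E₂−E₁)/kT] = 0.109.
⇒ (E₂−E₁)/kT = ln(1/0.109) = ln(9.17431) = 2.21641.
kT = 0.177 eV / 2.21641 = 0.07986 eV.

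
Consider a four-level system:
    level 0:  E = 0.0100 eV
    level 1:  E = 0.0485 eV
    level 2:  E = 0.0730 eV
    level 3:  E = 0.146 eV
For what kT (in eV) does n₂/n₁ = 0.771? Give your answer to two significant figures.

n₂/n₁ = exp[−(E₂−E₁)/kT] = 0.771.
⇒ (E₂−E₁)/kT = ln(1/0.771) = ln(1.297) = 0.2601.
kT = 0.0245 eV / 0.2601 = 0.094 eV.

0.094 eV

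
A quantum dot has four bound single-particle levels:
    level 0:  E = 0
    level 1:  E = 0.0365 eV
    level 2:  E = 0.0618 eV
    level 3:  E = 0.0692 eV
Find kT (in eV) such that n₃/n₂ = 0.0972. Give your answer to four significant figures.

n₃/n₂ = exp[−(E₃−E₂)/kT] = 0.0972.
⇒ (E₃−E₂)/kT = ln(1/0.0972) = ln(10.2881) = 2.33099.
kT = 0.0074 eV / 2.33099 = 0.003175 eV.

0.003175 eV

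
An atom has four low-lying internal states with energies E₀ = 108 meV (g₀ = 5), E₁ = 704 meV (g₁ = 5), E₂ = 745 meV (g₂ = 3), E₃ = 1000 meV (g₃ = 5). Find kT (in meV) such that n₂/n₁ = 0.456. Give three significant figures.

n₂/n₁ = (g₂/g₁) exp[−(E₂−E₁)/kT] = 0.456.
⇒ (E₂−E₁)/kT = ln((3/5)/0.456) = ln(1.3158) = 0.27444.
kT = 41 meV / 0.27444 = 149 meV.

149 meV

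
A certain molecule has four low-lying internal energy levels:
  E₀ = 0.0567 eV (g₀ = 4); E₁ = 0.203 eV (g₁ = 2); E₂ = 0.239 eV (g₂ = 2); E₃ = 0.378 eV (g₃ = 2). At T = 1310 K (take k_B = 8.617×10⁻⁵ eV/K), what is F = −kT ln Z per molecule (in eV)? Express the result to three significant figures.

-0.126 eV

k_BT = 8.617×10⁻⁵ × 1310 K = 0.11288 eV.
Eᵢ/kT = 0.50230, 1.7984, 2.1173, 3.3487.
Z = Σ gᵢe^(−Eᵢ/kT) = 4·e^(−0.50230) + 2·e^(−1.7984) + 2·e^(−2.1173) + 2·e^(−3.3487) = 2.4205 + 0.33113 + 0.24071 + 0.070260 = 3.0626.
F = −kT ln Z = −0.11288 × ln(3.0626) = −0.11288 × 1.1193 = -0.126 eV.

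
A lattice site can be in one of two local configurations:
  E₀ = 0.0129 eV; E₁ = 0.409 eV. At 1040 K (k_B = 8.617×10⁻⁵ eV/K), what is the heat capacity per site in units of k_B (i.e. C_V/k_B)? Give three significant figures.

0.230

k_BT = 8.617×10⁻⁵ × 1040 K = 0.089617 eV.
Eᵢ/kT = 0.14395, 4.5639.
Z = Σ e^(−Eᵢ/kT) = e^(−0.14395) + e^(−4.5639) = 0.86593 + 0.010421 = 0.87635.
⟨E⟩ = 0.017610 eV, ⟨E²⟩ = 0.0021536 eV².
C_V/k_B = (⟨E²⟩ − ⟨E⟩²)/(kT)² = (0.0021536 − 0.00031011)/0.0080312 = 0.230.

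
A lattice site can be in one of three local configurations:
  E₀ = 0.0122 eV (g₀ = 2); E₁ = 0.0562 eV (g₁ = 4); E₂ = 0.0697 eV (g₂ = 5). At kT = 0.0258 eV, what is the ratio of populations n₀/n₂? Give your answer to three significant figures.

n₀/n₂ = (g₀/g₂) exp[−(E₀−E₂)/kT] = (2/5) × exp(−(-0.0575 eV)/(0.0258 eV)) = (2/5) × exp(2.2287) = 3.72.

3.72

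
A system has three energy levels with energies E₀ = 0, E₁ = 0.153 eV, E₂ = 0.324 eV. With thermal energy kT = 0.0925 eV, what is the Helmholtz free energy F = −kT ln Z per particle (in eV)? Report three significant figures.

-0.0185 eV

Eᵢ/kT = 0, 1.6541, 3.5027.
Z = Σ e^(−Eᵢ/kT) = e^(−0) + e^(−1.6541) + e^(−3.5027) = 1.0000 + 0.19126 + 0.030116 = 1.2214.
F = −kT ln Z = −0.0925 × ln(1.2214) = −0.0925 × 0.20000 = -0.0185 eV.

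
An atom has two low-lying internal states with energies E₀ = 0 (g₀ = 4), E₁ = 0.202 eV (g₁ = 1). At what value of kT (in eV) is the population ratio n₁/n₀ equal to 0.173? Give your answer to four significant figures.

n₁/n₀ = (g₁/g₀) exp[−(E₁−E₀)/kT] = 0.173.
⇒ (E₁−E₀)/kT = ln((1/4)/0.173) = ln(1.44509) = 0.368172.
kT = 0.202 eV / 0.368172 = 0.5487 eV.

0.5487 eV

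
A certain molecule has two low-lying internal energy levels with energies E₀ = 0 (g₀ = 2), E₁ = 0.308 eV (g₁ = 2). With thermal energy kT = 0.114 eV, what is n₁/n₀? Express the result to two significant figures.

n₁/n₀ = (g₁/g₀) exp[−(E₁−E₀)/kT] = (2/2) × exp(−(0.308 eV)/(0.114 eV)) = (2/2) × exp(-2.702) = 0.067.

0.067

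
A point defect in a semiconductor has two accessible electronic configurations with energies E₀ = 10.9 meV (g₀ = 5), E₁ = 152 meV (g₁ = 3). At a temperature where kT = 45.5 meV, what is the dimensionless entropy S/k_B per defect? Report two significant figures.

1.7

Eᵢ/kT = 0.2396, 3.341.
Z = Σ gᵢe^(−Eᵢ/kT) = 5·e^(−0.2396) + 3·e^(−3.341) = 3.935 + 0.1062 = 4.041.
⟨E⟩ = Σ EᵢPᵢ = 14.61 meV.
S/k_B = ln Z + ⟨E⟩/kT = ln(4.041) + 14.61/45.5 = 1.396 + 0.3211 = 1.7.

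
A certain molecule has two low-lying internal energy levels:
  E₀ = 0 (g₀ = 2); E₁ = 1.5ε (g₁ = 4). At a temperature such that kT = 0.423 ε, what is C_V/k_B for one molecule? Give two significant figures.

0.65

Eᵢ/kT = 0, 3.546.
Z = Σ gᵢe^(−Eᵢ/kT) = 2·e^(−0) + 4·e^(−3.546) = 2.000 + 0.1154 = 2.115.
⟨E⟩ = 0.08184 ε, ⟨E²⟩ = 0.1228 ε².
C_V/k_B = (⟨E²⟩ − ⟨E⟩²)/(kT)² = (0.1228 − 0.006698)/0.1789 = 0.65.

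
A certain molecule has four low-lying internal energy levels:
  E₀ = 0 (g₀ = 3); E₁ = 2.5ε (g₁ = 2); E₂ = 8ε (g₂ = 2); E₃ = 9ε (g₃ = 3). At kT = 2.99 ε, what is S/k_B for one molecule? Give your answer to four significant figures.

Eᵢ/kT = 0, 0.836120, 2.67559, 3.01003.
Z = Σ gᵢe^(−Eᵢ/kT) = 3·e^(−0) + 2·e^(−0.836120) + 2·e^(−2.67559) + 3·e^(−3.01003) = 3.00000 + 0.866778 + 0.137732 + 0.147871 = 4.15238.
⟨E⟩ = Σ EᵢPᵢ = 1.10771 ε.
S/k_B = ln Z + ⟨E⟩/kT = ln(4.15238) + 1.10771/2.99 = 1.42368 + 0.370472 = 1.794.

1.794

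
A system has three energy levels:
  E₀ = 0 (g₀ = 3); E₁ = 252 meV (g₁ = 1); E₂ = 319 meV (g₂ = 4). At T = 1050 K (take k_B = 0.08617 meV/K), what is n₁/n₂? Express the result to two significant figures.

k_BT = 0.08617 × 1050 K = 90.48 meV.
n₁/n₂ = (g₁/g₂) exp[−(E₁−E₂)/kT] = (1/4) × exp(−(-67 meV)/(90.48 meV)) = (1/4) × exp(0.7405) = 0.52.

0.52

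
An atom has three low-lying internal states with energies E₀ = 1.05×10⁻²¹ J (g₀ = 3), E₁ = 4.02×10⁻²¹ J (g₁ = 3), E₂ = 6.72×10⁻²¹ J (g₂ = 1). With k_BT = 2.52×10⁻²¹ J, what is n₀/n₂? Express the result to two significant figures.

n₀/n₂ = (g₀/g₂) exp[−(E₀−E₂)/kT] = (3/1) × exp(−(-5.67 ×10⁻²¹ J)/(2.52 ×10⁻²¹ J)) = (3/1) × exp(2.250) = 28.

28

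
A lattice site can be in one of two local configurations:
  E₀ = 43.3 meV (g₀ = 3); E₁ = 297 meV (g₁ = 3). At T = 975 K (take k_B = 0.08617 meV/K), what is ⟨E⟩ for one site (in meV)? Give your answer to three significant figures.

55.1 meV

k_BT = 0.08617 × 975 K = 84.016 meV.
Eᵢ/kT = 0.51538, 3.5350.
Z = Σ gᵢe^(−Eᵢ/kT) = 3·e^(−0.51538) + 3·e^(−3.5350) = 1.7918 + 0.087476 = 1.8793.
⟨E⟩ = Σ Eᵢ gᵢe^(−Eᵢ/kT) / Z = (43.3·1.7918 + 297·0.087476) / 1.8793 = 55.1 meV.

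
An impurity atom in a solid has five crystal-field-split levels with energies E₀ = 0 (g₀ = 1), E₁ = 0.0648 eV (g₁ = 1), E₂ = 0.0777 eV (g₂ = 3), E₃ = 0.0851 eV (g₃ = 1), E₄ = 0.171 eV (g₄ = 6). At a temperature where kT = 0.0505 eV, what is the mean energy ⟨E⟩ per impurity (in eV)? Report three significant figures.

0.0513 eV

Eᵢ/kT = 0, 1.2832, 1.5386, 1.6851, 3.3861.
Z = Σ gᵢe^(−Eᵢ/kT) = 1·e^(−0) + 1·e^(−1.2832) + 3·e^(−1.5386) + 1·e^(−1.6851) + 6·e^(−3.3861) = 1.0000 + 0.27715 + 0.64404 + 0.18543 + 0.20304 = 2.3097.
⟨E⟩ = Σ Eᵢ gᵢe^(−Eᵢ/kT) / Z = (0·1.0000 + 0.0648·0.27715 + 0.0777·0.64404 + 0.0851·0.18543 + 0.171·0.20304) / 2.3097 = 0.0513 eV.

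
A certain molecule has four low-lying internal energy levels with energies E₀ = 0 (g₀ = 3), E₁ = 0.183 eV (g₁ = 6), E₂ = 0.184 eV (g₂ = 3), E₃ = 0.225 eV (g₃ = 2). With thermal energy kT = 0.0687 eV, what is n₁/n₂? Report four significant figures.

n₁/n₂ = (g₁/g₂) exp[−(E₁−E₂)/kT] = (6/3) × exp(−(-0.001 eV)/(0.0687 eV)) = (6/3) × exp(0.0145560) = 2.029.

2.029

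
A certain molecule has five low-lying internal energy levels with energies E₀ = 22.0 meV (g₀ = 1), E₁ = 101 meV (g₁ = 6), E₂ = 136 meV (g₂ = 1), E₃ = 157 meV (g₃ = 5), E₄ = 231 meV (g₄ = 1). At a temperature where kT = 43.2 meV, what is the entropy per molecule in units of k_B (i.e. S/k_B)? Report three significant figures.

Eᵢ/kT = 0.50926, 2.3380, 3.1481, 3.6343, 5.3472.
Z = Σ gᵢe^(−Eᵢ/kT) = 1·e^(−0.50926) + 6·e^(−2.3380) + 1·e^(−3.1481) + 5·e^(−3.6343) + 1·e^(−5.3472) = 0.60094 + 0.57912 + 0.042934 + 0.13201 + 0.0047615 = 1.3598.
⟨E⟩ = Σ EᵢPᵢ = 73.082 meV.
S/k_B = ln Z + ⟨E⟩/kT = ln(1.3598) + 73.082/43.2 = 0.30734 + 1.6917 = 2.00.

2.00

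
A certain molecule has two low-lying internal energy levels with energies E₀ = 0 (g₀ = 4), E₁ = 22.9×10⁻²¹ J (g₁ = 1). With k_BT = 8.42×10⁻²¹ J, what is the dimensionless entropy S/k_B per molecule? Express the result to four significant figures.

Eᵢ/kT = 0, 2.71971.
Z = Σ gᵢe^(−Eᵢ/kT) = 4·e^(−0) + 1·e^(−2.71971) = 4.00000 + 0.0658939 = 4.06589.
⟨E⟩ = Σ EᵢPᵢ = 0.371129 ×10⁻²¹ J.
S/k_B = ln Z + ⟨E⟩/kT = ln(4.06589) + 0.371129/8.42 = 1.40263 + 0.0440771 = 1.447.

1.447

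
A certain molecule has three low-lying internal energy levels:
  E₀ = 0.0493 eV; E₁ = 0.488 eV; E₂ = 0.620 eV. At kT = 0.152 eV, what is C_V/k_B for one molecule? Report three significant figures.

Eᵢ/kT = 0.32434, 3.2105, 4.0789.
Z = Σ e^(−Eᵢ/kT) = e^(−0.32434) + e^(−3.2105) + e^(−4.0789) = 0.72300 + 0.040336 + 0.016926 = 0.78026.
⟨E⟩ = 0.084359 eV, ⟨E²⟩ = 0.022902 eV².
C_V/k_B = (⟨E²⟩ − ⟨E⟩²)/(kT)² = (0.022902 − 0.0071164)/0.023104 = 0.683.

0.683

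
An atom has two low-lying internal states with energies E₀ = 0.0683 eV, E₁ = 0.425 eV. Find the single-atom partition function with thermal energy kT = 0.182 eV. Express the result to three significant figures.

Eᵢ/kT = 0.37527, 2.3352.
Z = Σ e^(−Eᵢ/kT) = e^(−0.37527) + e^(−2.3352) = 0.68710 + 0.096791 = 0.78389.

Z = 0.784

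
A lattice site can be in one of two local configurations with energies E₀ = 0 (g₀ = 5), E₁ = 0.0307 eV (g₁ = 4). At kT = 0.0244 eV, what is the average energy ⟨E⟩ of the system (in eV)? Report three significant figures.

0.00569 eV

Eᵢ/kT = 0, 1.2582.
Z = Σ gᵢe^(−Eᵢ/kT) = 5·e^(−0) + 4·e^(−1.2582) = 5.0000 + 1.1367 = 6.1367.
⟨E⟩ = Σ Eᵢ gᵢe^(−Eᵢ/kT) / Z = (0·5.0000 + 0.0307·1.1367) / 6.1367 = 0.00569 eV.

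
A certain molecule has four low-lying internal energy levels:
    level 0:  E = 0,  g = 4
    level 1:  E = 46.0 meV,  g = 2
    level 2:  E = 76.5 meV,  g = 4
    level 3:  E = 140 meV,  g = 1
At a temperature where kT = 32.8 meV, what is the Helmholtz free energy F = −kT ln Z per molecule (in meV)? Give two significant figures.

Eᵢ/kT = 0, 1.402, 2.332, 4.268.
Z = Σ gᵢe^(−Eᵢ/kT) = 4·e^(−0) + 2·e^(−1.402) + 4·e^(−2.332) + 1·e^(−4.268) = 4.000 + 0.4922 + 0.3884 + 0.01401 = 4.895.
F = −kT ln Z = −32.8 × ln(4.895) = −32.8 × 1.588 = -52 meV.

-52 meV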